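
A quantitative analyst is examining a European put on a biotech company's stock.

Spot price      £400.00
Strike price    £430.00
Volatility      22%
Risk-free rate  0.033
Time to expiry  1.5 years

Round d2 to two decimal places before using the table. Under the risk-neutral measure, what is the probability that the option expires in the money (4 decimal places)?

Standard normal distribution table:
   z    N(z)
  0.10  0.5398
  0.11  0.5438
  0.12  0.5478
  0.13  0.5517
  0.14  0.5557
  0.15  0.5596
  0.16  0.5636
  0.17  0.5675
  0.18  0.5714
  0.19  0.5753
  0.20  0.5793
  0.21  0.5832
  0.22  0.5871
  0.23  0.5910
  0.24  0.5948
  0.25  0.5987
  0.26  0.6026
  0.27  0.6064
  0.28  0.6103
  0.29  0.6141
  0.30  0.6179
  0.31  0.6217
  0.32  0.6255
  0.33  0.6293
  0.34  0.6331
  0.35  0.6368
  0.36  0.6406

0.5871

σ√T = 0.22·√1.5 = 0.2694
ln(S/K) + (r + σ²/2)T = ln(400/430) + (0.033 + 0.22²/2)·1.5 = -0.0723 + 0.0858 = 0.0135
d₁ = 0.0135 / 0.2694 = 0.0500 → 0.05
d₂ = d₁ − σ√T = 0.0500 − 0.2694 = -0.2194 → -0.22
Risk-neutral Pr[S_T < K] = N(−d₂) = N(0.22) = 0.5871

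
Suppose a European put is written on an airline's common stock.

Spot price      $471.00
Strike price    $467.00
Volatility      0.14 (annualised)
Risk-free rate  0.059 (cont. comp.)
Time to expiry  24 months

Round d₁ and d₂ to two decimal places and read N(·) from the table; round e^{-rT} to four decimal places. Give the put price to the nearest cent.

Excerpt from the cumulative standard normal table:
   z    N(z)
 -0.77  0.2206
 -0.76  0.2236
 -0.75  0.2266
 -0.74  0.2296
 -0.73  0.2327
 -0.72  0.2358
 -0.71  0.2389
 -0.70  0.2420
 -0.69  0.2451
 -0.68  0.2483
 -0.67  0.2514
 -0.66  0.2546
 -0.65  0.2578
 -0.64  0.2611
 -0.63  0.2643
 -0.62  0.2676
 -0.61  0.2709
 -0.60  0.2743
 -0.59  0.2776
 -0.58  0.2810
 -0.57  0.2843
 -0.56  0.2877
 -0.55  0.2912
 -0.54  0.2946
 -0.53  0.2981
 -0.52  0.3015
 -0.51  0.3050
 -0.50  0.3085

T = 2;  σ√T = 0.1980
d₁ = [ln(471/467) + (0.059 + 0.14²/2)·2] / 0.1980 = [0.0085 + 0.1376] / 0.1980 = 0.7381 which rounds to 0.74
d₂ = d₁ − σ√T = 0.7381 − 0.1980 = 0.5401 which rounds to 0.54
exp(−rT) = exp(−0.059·2) = 0.8887
N(−d₂) = N(-0.54) = 0.2946;  N(−d₁) = N(-0.74) = 0.2296
P = 467·0.8887·0.2946 − 471·0.2296 = 122.2657 − 108.1416 = 14.1241

$14.12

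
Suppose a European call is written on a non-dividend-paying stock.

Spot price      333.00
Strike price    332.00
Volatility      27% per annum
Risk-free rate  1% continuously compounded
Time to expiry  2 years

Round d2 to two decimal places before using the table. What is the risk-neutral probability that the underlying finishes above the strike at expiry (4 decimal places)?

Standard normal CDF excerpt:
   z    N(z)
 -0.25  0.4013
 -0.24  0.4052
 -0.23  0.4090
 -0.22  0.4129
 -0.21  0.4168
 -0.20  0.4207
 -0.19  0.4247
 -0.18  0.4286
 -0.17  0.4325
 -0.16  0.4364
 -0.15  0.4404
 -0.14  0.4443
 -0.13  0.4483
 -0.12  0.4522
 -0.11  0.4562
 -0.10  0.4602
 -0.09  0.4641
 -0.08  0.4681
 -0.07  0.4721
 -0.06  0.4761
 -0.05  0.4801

0.4483

σ√T = 0.27 × 1.4142 = 0.3818
ln(S/K) + (r + σ²/2)T = ln(333/332) + (0.01 + 0.27²/2)·2 = 0.0030 + 0.0929 = 0.0959
d₁ = 0.0959 / 0.3818 = 0.2512 ≈ 0.25
d₂ = d₁ − σ√T = 0.2512 − 0.3818 = -0.1307 ≈ -0.13
Pr(exercise) under Q = N(d₂) = 0.4483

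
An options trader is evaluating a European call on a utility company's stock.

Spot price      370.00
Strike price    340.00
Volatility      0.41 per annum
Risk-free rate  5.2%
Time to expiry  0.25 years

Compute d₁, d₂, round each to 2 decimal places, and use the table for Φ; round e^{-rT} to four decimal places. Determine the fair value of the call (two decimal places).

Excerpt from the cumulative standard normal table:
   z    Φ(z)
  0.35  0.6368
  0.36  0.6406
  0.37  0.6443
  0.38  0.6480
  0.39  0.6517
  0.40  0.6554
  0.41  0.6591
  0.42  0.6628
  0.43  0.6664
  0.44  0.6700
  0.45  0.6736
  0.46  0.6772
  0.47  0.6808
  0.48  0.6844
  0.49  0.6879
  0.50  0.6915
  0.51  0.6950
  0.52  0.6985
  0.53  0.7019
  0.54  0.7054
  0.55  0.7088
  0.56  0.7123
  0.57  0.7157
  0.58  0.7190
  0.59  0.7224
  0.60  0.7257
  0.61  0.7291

T = 0.25;  σ√T = 0.2050
ln(S/K) + (r + σ²/2)T = ln(370/340) + (0.052 + 0.41²/2)·0.25 = 0.0846 + 0.0340 = 0.1186
d₁ = 0.1186 / 0.2050 = 0.5784 ≈ 0.58
d₂ = d₁ − σ√T = 0.5784 − 0.2050 = 0.3734 ≈ 0.37
exp(−rT) = exp(−0.052·0.25) = 0.9871
N(d₁) = N(0.58) = 0.7190;  N(d₂) = N(0.37) = 0.6443
C = 370·0.7190 − 340·0.9871·0.6443 = 266.0300 − 216.2361 = 49.7939

49.79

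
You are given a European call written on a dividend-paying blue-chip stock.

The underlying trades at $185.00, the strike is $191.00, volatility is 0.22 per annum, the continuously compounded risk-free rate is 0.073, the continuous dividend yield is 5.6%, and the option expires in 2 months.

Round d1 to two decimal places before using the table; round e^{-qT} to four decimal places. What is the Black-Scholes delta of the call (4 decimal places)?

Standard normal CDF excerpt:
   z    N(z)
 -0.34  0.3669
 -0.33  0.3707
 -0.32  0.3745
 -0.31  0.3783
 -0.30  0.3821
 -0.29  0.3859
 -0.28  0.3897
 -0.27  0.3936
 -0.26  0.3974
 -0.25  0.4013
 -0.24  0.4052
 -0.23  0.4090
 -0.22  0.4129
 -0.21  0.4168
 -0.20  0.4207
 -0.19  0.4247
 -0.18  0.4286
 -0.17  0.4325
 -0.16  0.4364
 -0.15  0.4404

T = 0.1667;  σ√T = 0.0898
d₁ = [ln(185/191) + (0.073 − 0.056 + ½·0.22²)·0.1667] / (σ√T) = (-0.0319 + 0.0069) / 0.0898 = -0.2789 → -0.28
N(d₁) = N(-0.28) = 0.3897
Δ_call = e^(−qT)·N(d₁) = 0.9907·0.3897 = 0.3861

0.3861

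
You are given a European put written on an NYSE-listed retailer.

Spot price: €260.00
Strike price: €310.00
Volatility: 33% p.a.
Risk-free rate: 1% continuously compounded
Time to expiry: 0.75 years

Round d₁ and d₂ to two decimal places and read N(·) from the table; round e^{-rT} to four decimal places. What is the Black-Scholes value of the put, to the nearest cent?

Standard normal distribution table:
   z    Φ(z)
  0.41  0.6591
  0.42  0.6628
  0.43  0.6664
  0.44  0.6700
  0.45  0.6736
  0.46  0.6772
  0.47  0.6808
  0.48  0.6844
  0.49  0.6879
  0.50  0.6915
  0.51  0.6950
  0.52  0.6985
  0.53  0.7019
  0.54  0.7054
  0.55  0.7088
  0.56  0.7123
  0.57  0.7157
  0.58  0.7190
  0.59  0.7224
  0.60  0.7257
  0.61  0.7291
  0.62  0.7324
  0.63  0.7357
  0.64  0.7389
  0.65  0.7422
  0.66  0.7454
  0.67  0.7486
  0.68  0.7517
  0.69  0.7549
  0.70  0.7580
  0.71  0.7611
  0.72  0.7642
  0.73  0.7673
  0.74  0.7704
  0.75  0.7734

T = 0.75;  σ√T = 0.2858
ln(S/K) + (r + σ²/2)T = ln(260/310) + (0.01 + 0.33²/2)·0.75 = -0.1759 + 0.0483 = -0.1276
d₁ = -0.1276 / 0.2858 = -0.4463 ⇒ -0.45
d₂ = d₁ − σ√T = -0.4463 − 0.2858 = -0.7321 ⇒ -0.73
e^(−rT) = e^(−0.01·0.75) = 0.9925
N(−d₂) = N(0.73) = 0.7673;  N(−d₁) = N(0.45) = 0.6736
P = 310·0.9925·0.7673 − 260·0.6736 = 236.0790 − 175.1360 = 60.9430

€60.94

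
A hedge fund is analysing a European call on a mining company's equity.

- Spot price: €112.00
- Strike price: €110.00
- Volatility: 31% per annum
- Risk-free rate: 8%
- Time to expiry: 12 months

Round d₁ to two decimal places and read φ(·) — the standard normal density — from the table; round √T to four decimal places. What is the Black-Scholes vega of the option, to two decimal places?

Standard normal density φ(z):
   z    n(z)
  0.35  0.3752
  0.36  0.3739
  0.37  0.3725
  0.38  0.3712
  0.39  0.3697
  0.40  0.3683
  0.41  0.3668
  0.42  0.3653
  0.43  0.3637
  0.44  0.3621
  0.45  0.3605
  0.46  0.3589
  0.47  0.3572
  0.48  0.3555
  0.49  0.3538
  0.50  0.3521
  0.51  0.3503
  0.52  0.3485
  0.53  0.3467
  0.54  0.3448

40.01

σ√T = 0.31·√1 = 0.3100
ln(S/K) + (r + σ²/2)T = ln(112/110) + (0.08 + 0.31²/2)·1 = 0.0180 + 0.1280 = 0.1461
d₁ = 0.1461 / 0.3100 = 0.4712 ⇒ 0.47
√T = √1 = 1.0000
φ(d₁) = φ(0.47) = 0.3572
vega = S·φ(d₁)·√T = 112·0.3572·1.0000 = 40.0064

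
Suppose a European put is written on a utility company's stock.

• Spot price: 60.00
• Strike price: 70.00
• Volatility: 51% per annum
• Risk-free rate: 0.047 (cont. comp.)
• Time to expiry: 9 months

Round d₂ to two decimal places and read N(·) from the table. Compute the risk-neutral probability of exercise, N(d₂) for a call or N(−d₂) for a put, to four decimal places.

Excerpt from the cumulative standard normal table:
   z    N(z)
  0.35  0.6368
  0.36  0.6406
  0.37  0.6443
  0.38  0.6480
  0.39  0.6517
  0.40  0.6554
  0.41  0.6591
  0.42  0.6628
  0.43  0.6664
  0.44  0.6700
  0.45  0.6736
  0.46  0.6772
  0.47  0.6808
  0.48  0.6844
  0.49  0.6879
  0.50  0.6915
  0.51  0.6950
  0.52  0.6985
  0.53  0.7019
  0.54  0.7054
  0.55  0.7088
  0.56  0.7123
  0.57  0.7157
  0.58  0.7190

0.6879

σ√T = 0.51·√0.75 = 0.4417
d₁ = [ln(60/70) + (0.047 + ½·0.51²)·0.75] / (σ√T) = (-0.1542 + 0.1328) / 0.4417 = -0.0484 which rounds to -0.05
d₂ = -0.0484 − 0.4417 = -0.4900 which rounds to -0.49
Risk-neutral Pr[S_T < K] = N(−d₂) = N(0.49) = 0.6879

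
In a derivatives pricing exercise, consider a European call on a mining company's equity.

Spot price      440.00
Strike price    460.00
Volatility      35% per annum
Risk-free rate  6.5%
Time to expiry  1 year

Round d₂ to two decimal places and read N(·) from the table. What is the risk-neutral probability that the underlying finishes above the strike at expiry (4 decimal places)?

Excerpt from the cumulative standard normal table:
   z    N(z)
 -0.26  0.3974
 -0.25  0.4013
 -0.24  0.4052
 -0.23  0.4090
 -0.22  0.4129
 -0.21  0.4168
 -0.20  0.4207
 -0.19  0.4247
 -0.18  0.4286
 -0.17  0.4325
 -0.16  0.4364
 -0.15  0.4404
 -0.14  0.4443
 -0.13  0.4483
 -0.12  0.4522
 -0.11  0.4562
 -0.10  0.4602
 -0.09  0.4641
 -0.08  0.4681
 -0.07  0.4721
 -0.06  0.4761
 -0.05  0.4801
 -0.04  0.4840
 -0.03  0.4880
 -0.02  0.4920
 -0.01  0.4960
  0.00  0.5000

0.4522

σ√T = 0.35 × 1.0000 = 0.3500
d₁ = [ln(440/460) + (0.065 + 0.35²/2)·1] / 0.3500 = [-0.0445 + 0.1263] / 0.3500 = 0.2337 ⇒ 0.23
d₂ = d₁ − σ√T = 0.2337 − 0.3500 = -0.1163 ⇒ -0.12
Pr(exercise) under Q = N(d₂) = 0.4522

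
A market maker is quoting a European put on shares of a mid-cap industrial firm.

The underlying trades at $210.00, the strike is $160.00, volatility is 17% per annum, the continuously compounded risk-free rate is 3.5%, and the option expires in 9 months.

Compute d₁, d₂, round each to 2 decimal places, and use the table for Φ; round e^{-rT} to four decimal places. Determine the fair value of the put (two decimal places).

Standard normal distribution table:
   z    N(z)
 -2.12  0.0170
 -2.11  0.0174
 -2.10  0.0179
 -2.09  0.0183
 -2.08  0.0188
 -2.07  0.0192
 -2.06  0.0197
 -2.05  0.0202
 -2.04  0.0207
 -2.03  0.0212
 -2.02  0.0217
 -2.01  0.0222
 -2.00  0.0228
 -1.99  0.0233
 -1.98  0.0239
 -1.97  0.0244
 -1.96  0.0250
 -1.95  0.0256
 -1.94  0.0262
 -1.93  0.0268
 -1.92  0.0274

T = 0.75;  σ√T = 0.1472
d₁ = [ln(210/160) + (0.035 + ½·0.17²)·0.75] / (σ√T) = (0.2719 + 0.0371) / 0.1472 = 2.0990 ≈ 2.10
d₂ = 2.0990 − 0.1472 = 1.9518 ≈ 1.95
exp(−rT) = exp(−0.035·0.75) = 0.9741
N(−d₂) = N(-1.95) = 0.0256;  N(−d₁) = N(-2.10) = 0.0179
P = 160·0.9741·0.0256 − 210·0.0179 = 3.9899 − 3.7590 = 0.2309

$0.23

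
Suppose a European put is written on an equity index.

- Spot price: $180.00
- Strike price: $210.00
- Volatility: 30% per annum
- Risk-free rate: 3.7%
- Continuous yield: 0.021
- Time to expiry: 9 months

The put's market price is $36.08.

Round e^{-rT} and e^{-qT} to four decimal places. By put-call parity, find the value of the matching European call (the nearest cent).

exp(−qT) = exp(−0.021·0.75) = 0.9844;  exp(−rT) = exp(−0.037·0.75) = 0.9726
Put-call parity: C − P = S·e^(−qT) − K·e^(−rT) = 180·0.9844 − 210·0.9726 = 177.1920 − 204.2460 = -27.0540
C = P + (C − P) = 36.08 + (-27.0540) = 9.0260

$9.03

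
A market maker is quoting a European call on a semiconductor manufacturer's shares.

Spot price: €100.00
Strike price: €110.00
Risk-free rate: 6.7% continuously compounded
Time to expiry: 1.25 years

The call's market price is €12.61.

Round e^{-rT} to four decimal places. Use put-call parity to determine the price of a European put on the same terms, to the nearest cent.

e^(−rT) = e^(−0.067·1.25) = 0.9197
Put-call parity: C − P = S − K·e^(−rT) = 100 − 110·0.9197 = 100 − 101.1670 = -1.1670
P = C − (C − P) = 12.61 − (-1.1670) = 13.7770

€13.78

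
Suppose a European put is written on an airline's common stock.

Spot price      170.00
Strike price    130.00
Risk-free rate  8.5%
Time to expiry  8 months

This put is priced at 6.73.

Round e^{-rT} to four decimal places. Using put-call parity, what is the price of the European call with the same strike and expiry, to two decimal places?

exp(−rT) = exp(−0.085·0.6667) = 0.9449
Put-call parity: C − P = S − K·e^(−rT) = 170 − 130·0.9449 = 170 − 122.8370 = 47.1630
C = P + (C − P) = 6.73 + (47.1630) = 53.8930

53.89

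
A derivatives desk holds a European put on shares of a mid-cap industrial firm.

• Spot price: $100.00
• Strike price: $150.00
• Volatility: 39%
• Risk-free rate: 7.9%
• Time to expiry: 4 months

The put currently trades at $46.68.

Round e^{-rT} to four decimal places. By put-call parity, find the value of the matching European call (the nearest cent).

e^(−rT) = e^(−0.079·0.3333) = 0.9740
Put-call parity: C − P = S − K·e^(−rT) = 100 − 150·0.9740 = 100 − 146.1000 = -46.1000
C = P + (C − P) = 46.68 + (-46.1000) = 0.5800

$0.58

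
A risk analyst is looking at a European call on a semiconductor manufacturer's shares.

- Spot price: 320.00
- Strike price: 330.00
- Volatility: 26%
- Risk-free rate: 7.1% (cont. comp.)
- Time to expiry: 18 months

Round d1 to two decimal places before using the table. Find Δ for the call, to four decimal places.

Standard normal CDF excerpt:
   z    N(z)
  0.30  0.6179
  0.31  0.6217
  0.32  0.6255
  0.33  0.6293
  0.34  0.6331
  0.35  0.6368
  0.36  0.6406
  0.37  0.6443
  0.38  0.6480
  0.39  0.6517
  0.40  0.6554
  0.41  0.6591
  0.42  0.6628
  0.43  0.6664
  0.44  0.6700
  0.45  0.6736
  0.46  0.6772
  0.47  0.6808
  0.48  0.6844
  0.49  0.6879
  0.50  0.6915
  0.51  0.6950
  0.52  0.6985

σ√T = 0.26 × 1.2247 = 0.3184
d₁ = [ln(320/330) + (0.071 + 0.26²/2)·1.5] / 0.3184 = [-0.0308 + 0.1572] / 0.3184 = 0.3970 ⇒ 0.40
N(d₁) = N(0.40) = 0.6554
Δ_call = N(d₁) = 0.6554

0.6554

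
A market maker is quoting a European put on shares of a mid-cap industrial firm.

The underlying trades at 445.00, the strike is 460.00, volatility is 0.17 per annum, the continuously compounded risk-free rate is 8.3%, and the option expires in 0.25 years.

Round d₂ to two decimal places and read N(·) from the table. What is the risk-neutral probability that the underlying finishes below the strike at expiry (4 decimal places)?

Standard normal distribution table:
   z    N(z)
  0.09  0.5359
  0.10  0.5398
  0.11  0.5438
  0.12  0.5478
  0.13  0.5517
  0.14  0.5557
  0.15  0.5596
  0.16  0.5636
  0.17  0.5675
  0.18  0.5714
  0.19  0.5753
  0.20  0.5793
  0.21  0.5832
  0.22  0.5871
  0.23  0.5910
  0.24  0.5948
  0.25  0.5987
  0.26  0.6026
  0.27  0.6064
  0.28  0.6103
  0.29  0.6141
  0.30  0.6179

0.5753

T = 0.25;  σ√T = 0.0850
ln(S/K) + (r + σ²/2)T = ln(445/460) + (0.083 + 0.17²/2)·0.25 = -0.0332 + 0.0244 = -0.0088
d₁ = -0.0088 / 0.0850 = -0.1034 which rounds to -0.10
d₂ = d₁ − σ√T = -0.1034 − 0.0850 = -0.1884 which rounds to -0.19
Risk-neutral Pr[S_T < K] = N(−d₂) = N(0.19) = 0.5753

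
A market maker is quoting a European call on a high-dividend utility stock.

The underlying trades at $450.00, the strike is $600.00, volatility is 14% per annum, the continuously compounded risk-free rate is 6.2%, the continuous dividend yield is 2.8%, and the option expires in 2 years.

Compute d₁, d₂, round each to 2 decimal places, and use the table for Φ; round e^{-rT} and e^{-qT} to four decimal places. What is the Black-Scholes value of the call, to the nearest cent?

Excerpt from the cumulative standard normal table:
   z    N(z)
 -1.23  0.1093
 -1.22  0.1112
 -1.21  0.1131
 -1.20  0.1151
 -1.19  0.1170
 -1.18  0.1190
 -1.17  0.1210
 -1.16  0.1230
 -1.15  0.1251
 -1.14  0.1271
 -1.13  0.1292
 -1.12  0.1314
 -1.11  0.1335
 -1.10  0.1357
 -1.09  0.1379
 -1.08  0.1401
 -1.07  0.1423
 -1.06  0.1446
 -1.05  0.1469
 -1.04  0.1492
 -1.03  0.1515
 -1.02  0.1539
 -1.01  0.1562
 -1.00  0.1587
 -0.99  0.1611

σ√T = 0.14·√2 = 0.1980
d₁ = [ln(450/600) + (0.062 − 0.028 + ½·0.14²)·2] / (σ√T) = (-0.2877 + 0.0876) / 0.1980 = -1.0106 which rounds to -1.01
d₂ = -1.0106 − 0.1980 = -1.2086 which rounds to -1.21
exp(−qT) = exp(−0.028·2) = 0.9455;  exp(−rT) = exp(−0.062·2) = 0.8834
C = 450·0.9455·N(-1.01) − 600·0.8834·N(-1.21) = 450·0.9455·0.1562 − 600·0.8834·0.1131 = 66.4592 − 59.9475 = 6.5117

$6.51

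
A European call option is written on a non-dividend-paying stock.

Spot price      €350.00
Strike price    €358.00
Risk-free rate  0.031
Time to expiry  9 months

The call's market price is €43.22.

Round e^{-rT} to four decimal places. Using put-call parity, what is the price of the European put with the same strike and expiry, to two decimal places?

e^(−rT) = e^(−0.031·0.75) = 0.9770
Put-call parity: C − P = S − K·e^(−rT) = 350 − 358·0.9770 = 350 − 349.7660 = 0.2340
P = C − (C − P) = 43.22 − (0.2340) = 42.9860

€42.99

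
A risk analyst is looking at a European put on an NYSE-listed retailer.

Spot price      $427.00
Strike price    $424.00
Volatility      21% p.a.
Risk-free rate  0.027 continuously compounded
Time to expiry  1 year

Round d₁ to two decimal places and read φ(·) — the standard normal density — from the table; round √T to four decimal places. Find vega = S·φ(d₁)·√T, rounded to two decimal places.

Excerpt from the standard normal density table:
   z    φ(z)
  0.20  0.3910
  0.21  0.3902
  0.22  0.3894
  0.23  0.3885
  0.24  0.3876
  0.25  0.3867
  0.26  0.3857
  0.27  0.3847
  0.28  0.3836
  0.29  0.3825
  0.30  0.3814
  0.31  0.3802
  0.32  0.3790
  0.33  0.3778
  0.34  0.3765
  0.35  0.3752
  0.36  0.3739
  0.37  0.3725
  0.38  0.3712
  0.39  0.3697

164.27

T = 1;  σ√T = 0.2100
d₁ = [ln(427/424) + (0.027 + 0.21²/2)·1] / 0.2100 = [0.0071 + 0.0490] / 0.2100 = 0.2671 → 0.27
√T = √1 = 1.0000
φ(d₁) = φ(0.27) = 0.3847
vega = S·φ(d₁)·√T = 427·0.3847·1.0000 = 164.2669
(The call has the same vega.)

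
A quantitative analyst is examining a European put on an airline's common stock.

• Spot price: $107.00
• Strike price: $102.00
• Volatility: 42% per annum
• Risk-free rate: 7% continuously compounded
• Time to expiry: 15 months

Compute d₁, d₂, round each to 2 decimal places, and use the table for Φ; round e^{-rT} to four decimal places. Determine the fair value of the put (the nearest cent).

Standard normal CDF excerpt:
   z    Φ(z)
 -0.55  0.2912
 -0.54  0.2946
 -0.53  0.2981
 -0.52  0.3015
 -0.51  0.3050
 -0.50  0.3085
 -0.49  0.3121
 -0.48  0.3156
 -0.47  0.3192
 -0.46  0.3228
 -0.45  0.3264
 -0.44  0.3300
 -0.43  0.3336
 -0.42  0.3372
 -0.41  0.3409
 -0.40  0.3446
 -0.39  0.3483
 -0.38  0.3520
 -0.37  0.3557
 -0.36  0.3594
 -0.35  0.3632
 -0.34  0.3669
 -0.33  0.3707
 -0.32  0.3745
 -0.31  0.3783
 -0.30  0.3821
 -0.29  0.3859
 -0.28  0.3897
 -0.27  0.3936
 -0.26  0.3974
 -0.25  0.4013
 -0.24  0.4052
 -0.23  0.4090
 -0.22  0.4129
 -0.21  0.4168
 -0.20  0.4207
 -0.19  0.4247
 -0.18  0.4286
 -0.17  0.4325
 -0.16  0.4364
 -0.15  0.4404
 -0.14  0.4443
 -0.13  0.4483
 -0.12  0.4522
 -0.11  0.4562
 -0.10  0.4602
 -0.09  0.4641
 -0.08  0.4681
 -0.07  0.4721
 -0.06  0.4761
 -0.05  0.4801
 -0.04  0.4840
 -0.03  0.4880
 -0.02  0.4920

$12.61

σ√T = 0.42 × 1.1180 = 0.4696
d₁ = [ln(107/102) + (0.07 + 0.42²/2)·1.25] / 0.4696 = [0.0479 + 0.1978] / 0.4696 = 0.5230 → 0.52
d₂ = d₁ − σ√T = 0.5230 − 0.4696 = 0.0535 → 0.05
exp(−rT) = exp(−0.07·1.25) = 0.9162
N(−d₂) = N(-0.05) = 0.4801;  N(−d₁) = N(-0.52) = 0.3015
P = 102·0.9162·0.4801 − 107·0.3015 = 44.8665 − 32.2605 = 12.6060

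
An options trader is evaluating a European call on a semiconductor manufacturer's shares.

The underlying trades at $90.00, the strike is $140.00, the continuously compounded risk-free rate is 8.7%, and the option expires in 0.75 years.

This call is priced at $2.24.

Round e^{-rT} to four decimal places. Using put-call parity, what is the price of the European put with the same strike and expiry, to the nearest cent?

$43.39

exp(−rT) = exp(−0.087·0.75) = 0.9368
Put-call parity: C − P = S − K·e^(−rT) = 90 − 140·0.9368 = 90 − 131.1520 = -41.1520
P = C − (C − P) = 2.24 − (-41.1520) = 43.3920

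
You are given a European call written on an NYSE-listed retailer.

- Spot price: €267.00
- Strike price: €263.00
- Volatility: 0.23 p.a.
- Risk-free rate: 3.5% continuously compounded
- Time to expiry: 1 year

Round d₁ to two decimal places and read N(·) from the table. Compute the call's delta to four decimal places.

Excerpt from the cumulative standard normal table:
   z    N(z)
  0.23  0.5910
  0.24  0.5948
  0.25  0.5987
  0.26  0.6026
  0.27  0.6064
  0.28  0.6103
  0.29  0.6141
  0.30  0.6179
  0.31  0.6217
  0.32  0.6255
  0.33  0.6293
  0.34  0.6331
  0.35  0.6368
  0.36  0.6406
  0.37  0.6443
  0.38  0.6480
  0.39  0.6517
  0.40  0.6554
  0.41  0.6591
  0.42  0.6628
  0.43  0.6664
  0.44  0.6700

0.6293

T = 1;  σ√T = 0.2300
ln(S/K) + (r + σ²/2)T = ln(267/263) + (0.035 + 0.23²/2)·1 = 0.0151 + 0.0615 = 0.0765
d₁ = 0.0765 / 0.2300 = 0.3328 → 0.33
N(d₁) = N(0.33) = 0.6293
Δ_call = N(d₁) = 0.6293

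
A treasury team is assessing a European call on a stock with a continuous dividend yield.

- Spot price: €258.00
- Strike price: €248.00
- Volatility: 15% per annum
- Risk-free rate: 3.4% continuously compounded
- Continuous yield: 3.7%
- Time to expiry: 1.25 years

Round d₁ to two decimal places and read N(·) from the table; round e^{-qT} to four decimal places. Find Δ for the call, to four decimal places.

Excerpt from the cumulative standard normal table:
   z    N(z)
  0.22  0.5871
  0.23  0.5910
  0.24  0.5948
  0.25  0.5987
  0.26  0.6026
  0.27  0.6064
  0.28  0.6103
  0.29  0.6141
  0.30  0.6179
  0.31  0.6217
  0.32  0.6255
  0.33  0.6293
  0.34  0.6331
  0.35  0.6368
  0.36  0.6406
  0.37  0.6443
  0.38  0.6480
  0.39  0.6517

0.5900

σ√T = 0.15 × 1.1180 = 0.1677
d₁ = [ln(258/248) + (0.034 − 0.037 + 0.15²/2)·1.25] / 0.1677 = [0.0395 + 0.0103] / 0.1677 = 0.2972 which rounds to 0.30
N(d₁) = N(0.30) = 0.6179
Δ_call = e^(−qT)·N(d₁) = 0.9548·0.6179 = 0.5900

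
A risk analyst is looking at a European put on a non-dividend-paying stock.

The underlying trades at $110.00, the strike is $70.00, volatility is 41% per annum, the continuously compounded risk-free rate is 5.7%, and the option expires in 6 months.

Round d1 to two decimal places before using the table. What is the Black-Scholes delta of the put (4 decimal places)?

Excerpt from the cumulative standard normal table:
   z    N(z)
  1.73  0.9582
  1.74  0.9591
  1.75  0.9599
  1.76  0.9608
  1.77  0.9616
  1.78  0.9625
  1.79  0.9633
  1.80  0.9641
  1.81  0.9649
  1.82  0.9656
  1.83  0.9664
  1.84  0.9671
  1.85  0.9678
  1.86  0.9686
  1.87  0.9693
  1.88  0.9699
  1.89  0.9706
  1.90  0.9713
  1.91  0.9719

T = 0.5;  σ√T = 0.2899
ln(S/K) + (r + σ²/2)T = ln(110/70) + (0.057 + 0.41²/2)·0.5 = 0.4520 + 0.0705 = 0.5225
d₁ = 0.5225 / 0.2899 = 1.8023 ⇒ 1.80
N(d₁) = N(1.80) = 0.9641
Δ_put = N(d₁) − 1 = 0.9641 − 1 = -0.0359

-0.0359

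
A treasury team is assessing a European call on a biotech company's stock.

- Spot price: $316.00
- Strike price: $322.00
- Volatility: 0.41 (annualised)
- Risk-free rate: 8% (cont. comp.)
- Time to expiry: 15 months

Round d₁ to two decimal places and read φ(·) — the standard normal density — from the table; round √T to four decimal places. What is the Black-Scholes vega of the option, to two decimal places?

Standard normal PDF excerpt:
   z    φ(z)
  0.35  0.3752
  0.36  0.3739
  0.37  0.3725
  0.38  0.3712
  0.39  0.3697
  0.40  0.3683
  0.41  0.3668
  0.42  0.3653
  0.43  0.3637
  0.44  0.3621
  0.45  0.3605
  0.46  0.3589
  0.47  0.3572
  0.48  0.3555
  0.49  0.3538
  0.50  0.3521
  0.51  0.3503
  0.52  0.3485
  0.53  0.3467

σ√T = 0.41 × 1.1180 = 0.4584
ln(S/K) + (r + σ²/2)T = ln(316/322) + (0.08 + 0.41²/2)·1.25 = -0.0188 + 0.2051 = 0.1863
d₁ = 0.1863 / 0.4584 = 0.4063 ⇒ 0.41
√T = √1.25 = 1.1180
φ(d₁) = φ(0.41) = 0.3668
vega = S·φ(d₁)·√T = 316·0.3668·1.1180 = 129.5860

129.59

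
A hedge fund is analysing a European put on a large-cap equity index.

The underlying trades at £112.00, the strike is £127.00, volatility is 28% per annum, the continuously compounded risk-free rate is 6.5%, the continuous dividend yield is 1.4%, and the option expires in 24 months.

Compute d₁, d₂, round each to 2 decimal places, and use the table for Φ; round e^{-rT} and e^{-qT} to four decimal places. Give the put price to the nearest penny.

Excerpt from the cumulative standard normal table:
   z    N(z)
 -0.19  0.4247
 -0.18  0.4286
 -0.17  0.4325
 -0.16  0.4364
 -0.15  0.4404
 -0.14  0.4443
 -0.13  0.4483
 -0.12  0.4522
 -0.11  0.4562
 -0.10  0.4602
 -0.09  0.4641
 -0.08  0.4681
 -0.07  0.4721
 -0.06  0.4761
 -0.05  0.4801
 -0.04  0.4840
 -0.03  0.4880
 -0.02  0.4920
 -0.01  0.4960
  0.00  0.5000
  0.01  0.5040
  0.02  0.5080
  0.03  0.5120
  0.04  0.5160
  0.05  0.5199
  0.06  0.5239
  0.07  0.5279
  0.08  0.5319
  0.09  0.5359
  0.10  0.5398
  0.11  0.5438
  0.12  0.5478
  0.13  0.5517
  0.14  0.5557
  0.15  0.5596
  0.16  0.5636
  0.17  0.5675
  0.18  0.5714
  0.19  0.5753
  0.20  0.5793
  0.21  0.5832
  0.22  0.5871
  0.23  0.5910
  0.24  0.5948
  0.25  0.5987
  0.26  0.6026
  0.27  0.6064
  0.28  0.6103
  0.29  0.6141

£18.81

σ√T = 0.28 × 1.4142 = 0.3960
ln(S/K) + (r − q + σ²/2)T = ln(112/127) + (0.065 − 0.014 + 0.28²/2)·2 = -0.1257 + 0.1804 = 0.0547
d₁ = 0.0547 / 0.3960 = 0.1382 ⇒ 0.14
d₂ = d₁ − σ√T = 0.1382 − 0.3960 = -0.2578 ⇒ -0.26
e^(−qT) = e^(−0.014·2) = 0.9724;  e^(−rT) = e^(−0.065·2) = 0.8781
P = 127·0.8781·N(0.26) − 112·0.9724·N(-0.14) = 127·0.8781·0.6026 − 112·0.9724·0.4443 = 67.2012 − 48.3882 = 18.8130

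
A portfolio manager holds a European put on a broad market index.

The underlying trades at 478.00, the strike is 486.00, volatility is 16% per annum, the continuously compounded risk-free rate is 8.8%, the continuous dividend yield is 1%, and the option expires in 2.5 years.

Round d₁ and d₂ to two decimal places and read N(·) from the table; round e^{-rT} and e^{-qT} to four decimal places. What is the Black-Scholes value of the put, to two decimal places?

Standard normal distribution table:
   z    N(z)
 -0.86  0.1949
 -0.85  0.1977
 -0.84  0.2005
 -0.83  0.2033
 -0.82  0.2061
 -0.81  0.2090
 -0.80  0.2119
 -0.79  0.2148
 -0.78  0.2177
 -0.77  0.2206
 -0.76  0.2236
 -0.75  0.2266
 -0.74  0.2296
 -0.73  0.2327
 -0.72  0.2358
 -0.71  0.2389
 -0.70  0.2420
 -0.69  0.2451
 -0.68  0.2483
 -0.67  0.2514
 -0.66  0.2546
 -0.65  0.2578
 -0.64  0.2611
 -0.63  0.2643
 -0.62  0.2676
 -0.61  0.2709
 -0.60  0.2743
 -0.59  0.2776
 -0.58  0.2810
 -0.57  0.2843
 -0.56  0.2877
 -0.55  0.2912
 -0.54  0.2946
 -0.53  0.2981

14.82

σ√T = 0.16 × 1.5811 = 0.2530
d₁ = [ln(478/486) + (0.088 − 0.01 + 0.16²/2)·2.5] / 0.2530 = [-0.0166 + 0.2270] / 0.2530 = 0.8317 ⇒ 0.83
d₂ = d₁ − σ√T = 0.8317 − 0.2530 = 0.5787 ⇒ 0.58
exp(−qT) = exp(−0.01·2.5) = 0.9753;  exp(−rT) = exp(−0.088·2.5) = 0.8025
N(−d₂) = N(-0.58) = 0.2810;  N(−d₁) = N(-0.83) = 0.2033
P = 486·0.8025·0.2810 − 478·0.9753·0.2033 = 109.5942 − 94.7771 = 14.8171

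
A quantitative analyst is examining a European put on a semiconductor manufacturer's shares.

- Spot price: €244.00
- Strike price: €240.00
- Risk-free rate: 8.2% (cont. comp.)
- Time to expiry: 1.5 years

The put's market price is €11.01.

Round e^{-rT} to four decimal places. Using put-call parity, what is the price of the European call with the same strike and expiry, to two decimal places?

€42.78

exp(−rT) = exp(−0.082·1.5) = 0.8843
Put-call parity: C − P = S − K·e^(−rT) = 244 − 240·0.8843 = 244 − 212.2320 = 31.7680
C = P + (C − P) = 11.01 + (31.7680) = 42.7780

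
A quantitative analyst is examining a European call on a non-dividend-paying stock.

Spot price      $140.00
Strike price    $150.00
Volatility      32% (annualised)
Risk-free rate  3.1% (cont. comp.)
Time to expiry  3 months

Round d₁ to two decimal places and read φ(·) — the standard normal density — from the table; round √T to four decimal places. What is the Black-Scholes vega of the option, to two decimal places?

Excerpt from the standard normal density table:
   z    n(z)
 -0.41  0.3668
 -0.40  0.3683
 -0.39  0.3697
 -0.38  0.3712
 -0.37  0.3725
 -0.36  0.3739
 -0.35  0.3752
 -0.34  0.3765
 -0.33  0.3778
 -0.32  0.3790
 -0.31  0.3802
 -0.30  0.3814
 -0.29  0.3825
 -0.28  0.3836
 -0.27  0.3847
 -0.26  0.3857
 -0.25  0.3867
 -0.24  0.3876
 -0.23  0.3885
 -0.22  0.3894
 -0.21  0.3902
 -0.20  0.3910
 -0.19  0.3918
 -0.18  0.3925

σ√T = 0.32·√0.25 = 0.1600
ln(S/K) + (r + σ²/2)T = ln(140/150) + (0.031 + 0.32²/2)·0.25 = -0.0690 + 0.0205 = -0.0484
d₁ = -0.0484 / 0.1600 = -0.3028 ⇒ -0.30
√T = √0.25 = 0.5000
φ(d₁) = φ(-0.30) = 0.3814
vega = S·φ(d₁)·√T = 140·0.3814·0.5000 = 26.6980

26.70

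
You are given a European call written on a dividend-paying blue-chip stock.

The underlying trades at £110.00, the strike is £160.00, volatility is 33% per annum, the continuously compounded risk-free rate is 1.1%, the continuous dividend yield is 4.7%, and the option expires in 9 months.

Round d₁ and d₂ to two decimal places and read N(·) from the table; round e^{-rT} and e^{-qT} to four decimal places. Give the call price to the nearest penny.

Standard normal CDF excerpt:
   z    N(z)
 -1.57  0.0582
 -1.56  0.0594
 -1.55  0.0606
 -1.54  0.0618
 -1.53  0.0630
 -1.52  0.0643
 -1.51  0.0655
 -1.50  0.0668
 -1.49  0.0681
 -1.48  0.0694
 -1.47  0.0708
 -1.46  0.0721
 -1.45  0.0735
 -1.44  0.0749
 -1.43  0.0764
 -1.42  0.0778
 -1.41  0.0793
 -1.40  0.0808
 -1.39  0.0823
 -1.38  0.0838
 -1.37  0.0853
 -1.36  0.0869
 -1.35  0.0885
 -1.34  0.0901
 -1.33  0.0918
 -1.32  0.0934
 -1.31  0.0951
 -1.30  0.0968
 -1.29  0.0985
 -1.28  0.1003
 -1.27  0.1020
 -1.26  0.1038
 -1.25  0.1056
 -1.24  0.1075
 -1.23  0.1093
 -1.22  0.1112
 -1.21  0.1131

T = 0.75;  σ√T = 0.2858
d₁ = [ln(110/160) + (0.011 − 0.047 + 0.33²/2)·0.75] / 0.2858 = [-0.3747 + 0.0138] / 0.2858 = -1.2627 ⇒ -1.26
d₂ = d₁ − σ√T = -1.2627 − 0.2858 = -1.5485 ⇒ -1.55
e^(−qT) = e^(−0.047·0.75) = 0.9654;  e^(−rT) = e^(−0.011·0.75) = 0.9918
N(d₁) = N(-1.26) = 0.1038;  N(d₂) = N(-1.55) = 0.0606
C = 110·0.9654·0.1038 − 160·0.9918·0.0606 = 11.0229 − 9.6165 = 1.4064

£1.41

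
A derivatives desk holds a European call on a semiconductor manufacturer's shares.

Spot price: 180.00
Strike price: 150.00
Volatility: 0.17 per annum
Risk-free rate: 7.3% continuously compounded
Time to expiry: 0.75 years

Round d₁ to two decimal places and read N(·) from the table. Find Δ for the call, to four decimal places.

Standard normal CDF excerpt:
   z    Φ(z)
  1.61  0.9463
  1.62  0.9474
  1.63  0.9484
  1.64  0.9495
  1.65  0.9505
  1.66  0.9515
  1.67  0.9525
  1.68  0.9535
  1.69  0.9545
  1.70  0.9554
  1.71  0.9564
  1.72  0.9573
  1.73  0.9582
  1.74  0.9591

0.9535

T = 0.75;  σ√T = 0.1472
d₁ = [ln(180/150) + (0.073 + 0.17²/2)·0.75] / 0.1472 = [0.1823 + 0.0656] / 0.1472 = 1.6839 which rounds to 1.68
N(d₁) = N(1.68) = 0.9535
Δ_call = N(d₁) = 0.9535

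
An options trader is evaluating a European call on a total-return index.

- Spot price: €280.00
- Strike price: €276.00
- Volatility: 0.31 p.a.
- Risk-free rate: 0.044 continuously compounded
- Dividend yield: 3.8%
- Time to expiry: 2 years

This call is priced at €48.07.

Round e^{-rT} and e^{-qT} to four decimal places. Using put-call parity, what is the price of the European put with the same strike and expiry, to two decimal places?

€41.33

e^(−qT) = e^(−0.038·2) = 0.9268;  e^(−rT) = e^(−0.044·2) = 0.9158
Put-call parity: C − P = S·e^(−qT) − K·e^(−rT) = 280·0.9268 − 276·0.9158 = 259.5040 − 252.7608 = 6.7432
P = C − (C − P) = 48.07 − (6.7432) = 41.3268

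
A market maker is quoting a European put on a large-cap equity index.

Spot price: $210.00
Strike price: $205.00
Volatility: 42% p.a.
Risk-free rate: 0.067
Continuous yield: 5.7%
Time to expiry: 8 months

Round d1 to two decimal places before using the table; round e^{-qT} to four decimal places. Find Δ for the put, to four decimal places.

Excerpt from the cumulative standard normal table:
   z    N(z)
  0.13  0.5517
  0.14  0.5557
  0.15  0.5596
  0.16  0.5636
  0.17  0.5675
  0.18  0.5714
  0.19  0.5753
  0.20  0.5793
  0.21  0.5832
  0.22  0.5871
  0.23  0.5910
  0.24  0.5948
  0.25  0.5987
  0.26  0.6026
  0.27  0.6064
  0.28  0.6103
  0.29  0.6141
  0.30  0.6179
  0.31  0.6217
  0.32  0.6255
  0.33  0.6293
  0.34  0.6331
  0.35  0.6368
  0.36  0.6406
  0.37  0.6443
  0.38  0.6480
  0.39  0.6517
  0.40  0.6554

-0.3826

σ√T = 0.42·√0.6667 = 0.3429
d₁ = [ln(210/205) + (0.067 − 0.057 + 0.42²/2)·0.6667] / 0.3429 = [0.0241 + 0.0655] / 0.3429 = 0.2612 → 0.26
N(d₁) = N(0.26) = 0.6026
Δ_put = exp(−qT)·(N(d₁) − 1) = 0.9627·(0.6026 − 1) = -0.3826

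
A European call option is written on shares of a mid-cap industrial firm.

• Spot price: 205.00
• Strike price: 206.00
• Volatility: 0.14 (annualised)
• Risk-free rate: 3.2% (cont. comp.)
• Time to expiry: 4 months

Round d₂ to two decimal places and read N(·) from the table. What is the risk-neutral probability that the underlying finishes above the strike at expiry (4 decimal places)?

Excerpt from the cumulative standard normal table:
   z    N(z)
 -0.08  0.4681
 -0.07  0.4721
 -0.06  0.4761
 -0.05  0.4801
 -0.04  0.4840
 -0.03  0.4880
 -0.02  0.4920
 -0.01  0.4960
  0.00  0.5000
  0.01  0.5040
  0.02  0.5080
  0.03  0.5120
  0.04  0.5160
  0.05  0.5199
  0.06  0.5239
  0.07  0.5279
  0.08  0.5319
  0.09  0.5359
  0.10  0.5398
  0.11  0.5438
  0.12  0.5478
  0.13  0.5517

σ√T = 0.14 × 0.5774 = 0.0808
d₁ = [ln(205/206) + (0.032 + 0.14²/2)·0.3333] / 0.0808 = [-0.0049 + 0.0139] / 0.0808 = 0.1122 which rounds to 0.11
d₂ = d₁ − σ√T = 0.1122 − 0.0808 = 0.0313 which rounds to 0.03
Risk-neutral Pr[S_T > K] = N(d₂) = N(0.03) = 0.5120

0.5120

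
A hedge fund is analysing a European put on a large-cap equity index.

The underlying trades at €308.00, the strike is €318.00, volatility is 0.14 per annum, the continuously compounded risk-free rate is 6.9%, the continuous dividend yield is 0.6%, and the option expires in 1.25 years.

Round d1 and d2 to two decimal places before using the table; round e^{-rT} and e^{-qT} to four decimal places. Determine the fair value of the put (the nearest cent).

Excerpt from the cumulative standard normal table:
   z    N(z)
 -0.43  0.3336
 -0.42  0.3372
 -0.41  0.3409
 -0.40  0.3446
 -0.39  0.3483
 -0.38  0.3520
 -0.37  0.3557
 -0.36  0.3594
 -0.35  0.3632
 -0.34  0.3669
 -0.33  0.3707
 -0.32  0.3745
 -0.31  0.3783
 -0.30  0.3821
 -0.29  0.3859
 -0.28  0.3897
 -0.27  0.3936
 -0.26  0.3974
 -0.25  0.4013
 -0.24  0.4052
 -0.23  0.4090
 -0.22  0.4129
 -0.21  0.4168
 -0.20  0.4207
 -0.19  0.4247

σ√T = 0.14 × 1.1180 = 0.1565
ln(S/K) + (r − q + σ²/2)T = ln(308/318) + (0.069 − 0.006 + 0.14²/2)·1.25 = -0.0320 + 0.0910 = 0.0590
d₁ = 0.0590 / 0.1565 = 0.3772 ⇒ 0.38
d₂ = d₁ − σ√T = 0.3772 − 0.1565 = 0.2207 ⇒ 0.22
e^(−qT) = e^(−0.006·1.25) = 0.9925;  e^(−rT) = e^(−0.069·1.25) = 0.9174
N(−d₂) = N(-0.22) = 0.4129;  N(−d₁) = N(-0.38) = 0.3520
P = 318·0.9174·0.4129 − 308·0.9925·0.3520 = 120.4566 − 107.6029 = 12.8538

€12.85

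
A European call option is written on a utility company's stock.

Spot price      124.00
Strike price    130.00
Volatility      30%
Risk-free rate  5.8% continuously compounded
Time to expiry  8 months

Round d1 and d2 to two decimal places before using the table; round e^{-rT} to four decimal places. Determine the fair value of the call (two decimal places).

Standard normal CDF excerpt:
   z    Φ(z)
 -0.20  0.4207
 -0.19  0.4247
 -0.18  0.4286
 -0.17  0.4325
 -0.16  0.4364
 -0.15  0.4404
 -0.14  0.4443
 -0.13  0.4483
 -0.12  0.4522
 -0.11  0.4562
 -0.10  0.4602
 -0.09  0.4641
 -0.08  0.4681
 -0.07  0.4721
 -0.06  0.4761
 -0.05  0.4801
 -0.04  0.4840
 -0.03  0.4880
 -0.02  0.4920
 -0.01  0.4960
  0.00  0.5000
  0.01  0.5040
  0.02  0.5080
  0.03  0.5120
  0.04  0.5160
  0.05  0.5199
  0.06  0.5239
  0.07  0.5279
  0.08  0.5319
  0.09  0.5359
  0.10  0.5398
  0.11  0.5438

11.87

σ√T = 0.3 × 0.8165 = 0.2449
ln(S/K) + (r + σ²/2)T = ln(124/130) + (0.058 + 0.3²/2)·0.6667 = -0.0473 + 0.0687 = 0.0214
d₁ = 0.0214 / 0.2449 = 0.0874 which rounds to 0.09
d₂ = d₁ − σ√T = 0.0874 − 0.2449 = -0.1575 which rounds to -0.16
e^(−rT) = e^(−0.058·0.6667) = 0.9621
N(d₁) = N(0.09) = 0.5359;  N(d₂) = N(-0.16) = 0.4364
C = 124·0.5359 − 130·0.9621·0.4364 = 66.4516 − 54.5819 = 11.8697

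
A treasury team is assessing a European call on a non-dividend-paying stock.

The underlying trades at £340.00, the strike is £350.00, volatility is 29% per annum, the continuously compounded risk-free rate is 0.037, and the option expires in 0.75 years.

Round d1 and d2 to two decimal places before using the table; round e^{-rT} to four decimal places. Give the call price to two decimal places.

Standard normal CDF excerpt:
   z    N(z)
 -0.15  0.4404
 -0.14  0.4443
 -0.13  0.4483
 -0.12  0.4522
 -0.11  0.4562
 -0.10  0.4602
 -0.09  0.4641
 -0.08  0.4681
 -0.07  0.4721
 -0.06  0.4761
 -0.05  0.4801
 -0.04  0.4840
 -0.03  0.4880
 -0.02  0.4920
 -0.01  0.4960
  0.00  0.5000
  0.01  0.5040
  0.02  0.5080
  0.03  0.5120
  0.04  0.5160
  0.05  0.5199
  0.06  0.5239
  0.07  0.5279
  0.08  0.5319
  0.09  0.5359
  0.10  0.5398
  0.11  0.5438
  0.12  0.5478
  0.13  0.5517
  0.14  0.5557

£33.65

T = 0.75;  σ√T = 0.2511
ln(S/K) + (r + σ²/2)T = ln(340/350) + (0.037 + 0.29²/2)·0.75 = -0.0290 + 0.0593 = 0.0303
d₁ = 0.0303 / 0.2511 = 0.1206 ⇒ 0.12
d₂ = d₁ − σ√T = 0.1206 − 0.2511 = -0.1305 ⇒ -0.13
e^(−rT) = e^(−0.037·0.75) = 0.9726
C = 340·N(0.12) − 350·0.9726·N(-0.13) = 340·0.5478 − 350·0.9726·0.4483 = 186.2520 − 152.6058 = 33.6462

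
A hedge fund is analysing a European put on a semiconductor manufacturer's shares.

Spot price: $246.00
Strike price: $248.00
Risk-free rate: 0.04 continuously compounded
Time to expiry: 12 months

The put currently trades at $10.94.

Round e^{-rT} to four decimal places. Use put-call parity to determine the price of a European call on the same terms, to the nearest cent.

exp(−rT) = exp(−0.04·1) = 0.9608
Put-call parity: C − P = S − K·e^(−rT) = 246 − 248·0.9608 = 246 − 238.2784 = 7.7216
C = P + (C − P) = 10.94 + (7.7216) = 18.6616

$18.66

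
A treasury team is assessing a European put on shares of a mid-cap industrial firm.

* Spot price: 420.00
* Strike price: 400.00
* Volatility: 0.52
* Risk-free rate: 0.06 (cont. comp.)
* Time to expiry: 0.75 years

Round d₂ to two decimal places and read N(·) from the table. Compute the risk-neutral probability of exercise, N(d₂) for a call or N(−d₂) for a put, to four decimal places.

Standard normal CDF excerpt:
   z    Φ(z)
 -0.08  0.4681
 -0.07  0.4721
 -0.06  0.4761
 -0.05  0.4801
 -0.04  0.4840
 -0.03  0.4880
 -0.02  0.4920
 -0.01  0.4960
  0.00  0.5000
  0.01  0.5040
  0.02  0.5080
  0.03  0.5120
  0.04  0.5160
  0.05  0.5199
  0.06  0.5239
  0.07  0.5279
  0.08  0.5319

σ√T = 0.52 × 0.8660 = 0.4503
d₁ = [ln(420/400) + (0.06 + 0.52²/2)·0.75] / 0.4503 = [0.0488 + 0.1464] / 0.4503 = 0.4334 → 0.43
d₂ = d₁ − σ√T = 0.4334 − 0.4503 = -0.0169 → -0.02
Risk-neutral Pr[S_T < K] = N(−d₂) = N(0.02) = 0.5080

0.5080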